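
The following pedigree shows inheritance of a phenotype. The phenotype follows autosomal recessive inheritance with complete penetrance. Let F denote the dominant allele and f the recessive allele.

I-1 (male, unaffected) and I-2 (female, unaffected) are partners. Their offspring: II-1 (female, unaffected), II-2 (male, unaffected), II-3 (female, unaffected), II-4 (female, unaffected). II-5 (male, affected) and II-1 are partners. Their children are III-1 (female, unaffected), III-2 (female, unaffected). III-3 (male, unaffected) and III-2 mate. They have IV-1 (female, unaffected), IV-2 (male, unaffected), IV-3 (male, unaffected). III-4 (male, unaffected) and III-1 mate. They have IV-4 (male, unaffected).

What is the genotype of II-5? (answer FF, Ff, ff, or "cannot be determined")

II-5 is affected, so II-5 is ff.

ff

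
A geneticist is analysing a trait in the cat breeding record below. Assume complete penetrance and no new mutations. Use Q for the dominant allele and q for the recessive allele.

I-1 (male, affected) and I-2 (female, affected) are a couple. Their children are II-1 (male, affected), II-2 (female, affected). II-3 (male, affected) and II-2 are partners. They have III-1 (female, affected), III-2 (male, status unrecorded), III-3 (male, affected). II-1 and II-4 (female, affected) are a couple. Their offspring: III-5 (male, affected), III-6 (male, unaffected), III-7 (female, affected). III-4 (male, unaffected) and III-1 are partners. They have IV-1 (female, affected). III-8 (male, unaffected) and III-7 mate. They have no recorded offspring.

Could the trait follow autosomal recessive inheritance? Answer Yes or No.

No

Under autosomal recessive, III-6 (unaffected, male) cannot arise from II-1 (affected) × II-4 (affected).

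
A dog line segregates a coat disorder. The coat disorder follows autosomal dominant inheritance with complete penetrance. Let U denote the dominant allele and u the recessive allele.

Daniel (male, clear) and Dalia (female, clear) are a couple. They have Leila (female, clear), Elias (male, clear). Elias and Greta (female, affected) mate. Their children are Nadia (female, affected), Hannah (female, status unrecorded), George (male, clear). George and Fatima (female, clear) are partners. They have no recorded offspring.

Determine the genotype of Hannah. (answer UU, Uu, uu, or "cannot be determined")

Hannah's phenotype is unrecorded, and no parent or child forces a single allele at both positions; consistent genotype assignments exist with Hannah as Uu or uu.

cannot be determined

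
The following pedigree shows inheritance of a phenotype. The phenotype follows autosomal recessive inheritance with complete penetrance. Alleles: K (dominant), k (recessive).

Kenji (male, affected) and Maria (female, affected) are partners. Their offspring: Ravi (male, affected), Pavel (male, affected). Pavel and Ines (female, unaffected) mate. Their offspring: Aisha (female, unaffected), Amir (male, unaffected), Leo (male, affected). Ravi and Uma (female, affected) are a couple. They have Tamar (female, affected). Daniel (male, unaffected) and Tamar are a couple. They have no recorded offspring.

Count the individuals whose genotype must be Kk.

3

Obligate heterozygotes: Ines is unaffected so carries K and passed k to Leo (kk), so Ines is Kk; Aisha is unaffected so carries K and received k from Pavel (kk), so Aisha is Kk; Amir is unaffected so carries K and received k from Pavel (kk), so Amir is Kk.
Every other individual is either homozygous by phenotype or has at least one consistent homozygous assignment, so the count is 3.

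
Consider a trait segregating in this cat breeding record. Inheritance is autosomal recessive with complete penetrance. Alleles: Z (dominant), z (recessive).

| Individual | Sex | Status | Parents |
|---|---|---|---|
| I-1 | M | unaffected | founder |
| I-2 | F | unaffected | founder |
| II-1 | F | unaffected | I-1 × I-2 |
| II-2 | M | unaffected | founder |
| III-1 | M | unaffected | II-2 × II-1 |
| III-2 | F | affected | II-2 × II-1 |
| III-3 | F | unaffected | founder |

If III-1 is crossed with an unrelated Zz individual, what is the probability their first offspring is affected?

1/6

II-2 is unaffected so carries Z and passed z to III-2 (zz), so II-2 is Zz.
II-1 is unaffected so carries Z and passed z to III-2 (zz), so II-1 is Zz.
III-1 is an unaffected offspring of II-2 (Zz) × II-1 (Zz), whose cross gives 1/4 ZZ : 1/2 Zz : 1/4 zz; conditioning on being unaffected, III-1 is ZZ with probability 1/3, Zz with probability 2/3.
Summing over parental genotype combinations, P(offspring is affected) = 2/3·1/4 = 1/6.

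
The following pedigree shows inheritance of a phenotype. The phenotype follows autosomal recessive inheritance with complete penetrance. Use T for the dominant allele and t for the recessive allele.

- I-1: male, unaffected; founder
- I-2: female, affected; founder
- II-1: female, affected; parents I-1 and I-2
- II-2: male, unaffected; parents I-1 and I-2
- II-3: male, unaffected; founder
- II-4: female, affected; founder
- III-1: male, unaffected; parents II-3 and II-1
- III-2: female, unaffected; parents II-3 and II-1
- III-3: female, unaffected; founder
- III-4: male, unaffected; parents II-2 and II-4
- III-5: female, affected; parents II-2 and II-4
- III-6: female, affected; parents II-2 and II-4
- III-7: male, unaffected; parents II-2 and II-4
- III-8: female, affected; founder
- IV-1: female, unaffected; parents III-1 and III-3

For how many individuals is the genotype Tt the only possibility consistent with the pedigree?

6

Obligate heterozygotes: I-1 is unaffected so carries T and passed t to II-1 (tt), so I-1 is Tt; II-2 is unaffected so carries T and received t from I-2 (tt), so II-2 is Tt; III-1 is unaffected so carries T and received t from II-1 (tt), so III-1 is Tt; III-2 is unaffected so carries T and received t from II-1 (tt), so III-2 is Tt; III-4 is unaffected so carries T and received t from II-4 (tt), so III-4 is Tt; III-7 is unaffected so carries T and received t from II-4 (tt), so III-7 is Tt.
Every other individual is either homozygous by phenotype or has at least one consistent homozygous assignment, so the count is 6.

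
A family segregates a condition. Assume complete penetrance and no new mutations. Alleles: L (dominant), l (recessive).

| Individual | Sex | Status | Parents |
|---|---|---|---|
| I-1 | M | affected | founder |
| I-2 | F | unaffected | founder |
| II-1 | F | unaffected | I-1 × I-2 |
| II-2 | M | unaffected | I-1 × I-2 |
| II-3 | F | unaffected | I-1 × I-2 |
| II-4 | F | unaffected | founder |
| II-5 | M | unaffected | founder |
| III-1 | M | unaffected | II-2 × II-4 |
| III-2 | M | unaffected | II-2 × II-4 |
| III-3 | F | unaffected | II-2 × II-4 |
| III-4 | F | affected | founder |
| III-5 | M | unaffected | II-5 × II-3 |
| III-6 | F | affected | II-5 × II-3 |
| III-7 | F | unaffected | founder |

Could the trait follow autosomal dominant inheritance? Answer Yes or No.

Under autosomal dominant, III-6 (affected, female) cannot arise from II-5 (unaffected) × II-3 (unaffected).

No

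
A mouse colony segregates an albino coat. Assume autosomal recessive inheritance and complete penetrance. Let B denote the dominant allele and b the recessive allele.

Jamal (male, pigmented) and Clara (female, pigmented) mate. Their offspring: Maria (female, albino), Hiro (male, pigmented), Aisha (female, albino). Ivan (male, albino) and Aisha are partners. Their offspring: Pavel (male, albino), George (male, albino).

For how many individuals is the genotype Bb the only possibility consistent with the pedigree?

2

Obligate heterozygotes: Jamal is pigmented so carries B and passed b to Maria (bb), so Jamal is Bb; Clara is pigmented so carries B and passed b to Maria (bb), so Clara is Bb.
Every other individual is either homozygous by phenotype or has at least one consistent homozygous assignment, so the count is 2.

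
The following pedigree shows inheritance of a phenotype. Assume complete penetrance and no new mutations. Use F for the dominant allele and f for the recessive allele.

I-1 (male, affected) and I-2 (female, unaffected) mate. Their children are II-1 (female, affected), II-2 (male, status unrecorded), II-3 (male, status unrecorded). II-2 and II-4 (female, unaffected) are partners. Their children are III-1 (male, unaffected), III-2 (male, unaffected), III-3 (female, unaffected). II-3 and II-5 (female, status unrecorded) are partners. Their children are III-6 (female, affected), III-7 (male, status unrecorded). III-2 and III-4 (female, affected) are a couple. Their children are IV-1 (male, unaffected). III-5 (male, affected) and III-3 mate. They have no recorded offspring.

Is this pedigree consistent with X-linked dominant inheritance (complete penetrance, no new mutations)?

A consistent assignment under X-linked dominant exists: I-1 X^F Y, I-2 X^f X^f, II-1 X^F X^f, II-2 X^f Y, II-3 X^f Y, II-4 X^f X^f, II-5 X^F X^F, III-1 X^f Y, III-2 X^f Y, III-3 X^f X^f, III-4 X^F X^f, III-5 X^F Y, III-6 X^F X^f, III-7 X^F Y, IV-1 X^f Y.
In this assignment every recorded phenotype matches its genotype and every non-founder's genotype is obtainable from its parents' genotypes, so the pedigree is consistent.

Yes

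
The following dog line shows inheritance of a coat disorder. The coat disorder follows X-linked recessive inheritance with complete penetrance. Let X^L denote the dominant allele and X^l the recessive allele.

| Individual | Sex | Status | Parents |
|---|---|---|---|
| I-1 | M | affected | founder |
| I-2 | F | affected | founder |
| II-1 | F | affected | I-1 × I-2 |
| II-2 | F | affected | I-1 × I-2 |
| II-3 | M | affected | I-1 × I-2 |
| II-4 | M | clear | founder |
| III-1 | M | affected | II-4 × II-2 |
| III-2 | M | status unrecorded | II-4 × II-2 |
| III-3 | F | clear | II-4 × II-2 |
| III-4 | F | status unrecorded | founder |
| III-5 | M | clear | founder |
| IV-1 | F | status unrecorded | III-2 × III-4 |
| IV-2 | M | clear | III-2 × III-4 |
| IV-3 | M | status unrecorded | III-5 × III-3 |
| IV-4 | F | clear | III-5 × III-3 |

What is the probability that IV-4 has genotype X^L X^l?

III-5 is clear, so III-5 is X^L Y.
III-3 is clear so carries L and received l from II-2 (X^l X^l), so III-3 is X^L X^l.
Their cross gives offspring ratios 1/2 X^L X^L : 1/2 X^L X^l. Conditioning on IV-4 being clear, P(X^L X^l) = 1/2 / 1 = 1/2.

1/2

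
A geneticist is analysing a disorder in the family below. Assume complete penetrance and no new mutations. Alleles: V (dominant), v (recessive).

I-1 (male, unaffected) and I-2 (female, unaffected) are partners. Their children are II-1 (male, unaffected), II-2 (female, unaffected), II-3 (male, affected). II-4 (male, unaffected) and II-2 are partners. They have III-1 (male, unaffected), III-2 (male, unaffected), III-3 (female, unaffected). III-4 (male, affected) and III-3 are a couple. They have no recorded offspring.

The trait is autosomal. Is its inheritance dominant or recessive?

I-1 and I-2 are both unaffected yet have an affected child II-3. Under dominance, an affected child requires at least one affected parent, so the trait cannot be dominant.

recessive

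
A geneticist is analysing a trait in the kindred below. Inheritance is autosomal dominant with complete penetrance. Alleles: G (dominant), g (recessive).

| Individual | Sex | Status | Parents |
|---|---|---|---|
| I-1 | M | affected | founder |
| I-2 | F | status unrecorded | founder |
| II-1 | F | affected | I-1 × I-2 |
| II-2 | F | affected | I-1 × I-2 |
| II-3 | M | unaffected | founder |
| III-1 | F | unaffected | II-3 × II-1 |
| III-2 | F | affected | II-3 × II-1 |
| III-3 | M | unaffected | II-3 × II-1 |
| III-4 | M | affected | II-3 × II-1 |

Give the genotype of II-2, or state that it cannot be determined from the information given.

II-2's phenotype allows GG or Gg, and no parent or child forces a single allele at both positions; consistent genotype assignments exist with II-2 as GG or Gg.

cannot be determined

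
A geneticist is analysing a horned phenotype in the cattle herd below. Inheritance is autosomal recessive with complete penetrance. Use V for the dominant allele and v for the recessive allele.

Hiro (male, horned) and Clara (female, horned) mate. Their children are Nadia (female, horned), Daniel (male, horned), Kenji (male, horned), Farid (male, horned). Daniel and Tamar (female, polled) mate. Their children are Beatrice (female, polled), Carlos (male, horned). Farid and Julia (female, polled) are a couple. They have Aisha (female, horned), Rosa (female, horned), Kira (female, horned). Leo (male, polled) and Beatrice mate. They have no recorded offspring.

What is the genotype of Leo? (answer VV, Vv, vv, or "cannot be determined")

cannot be determined

Leo's phenotype allows VV or Vv, and no parent or child forces a single allele at both positions; consistent genotype assignments exist with Leo as VV or Vv.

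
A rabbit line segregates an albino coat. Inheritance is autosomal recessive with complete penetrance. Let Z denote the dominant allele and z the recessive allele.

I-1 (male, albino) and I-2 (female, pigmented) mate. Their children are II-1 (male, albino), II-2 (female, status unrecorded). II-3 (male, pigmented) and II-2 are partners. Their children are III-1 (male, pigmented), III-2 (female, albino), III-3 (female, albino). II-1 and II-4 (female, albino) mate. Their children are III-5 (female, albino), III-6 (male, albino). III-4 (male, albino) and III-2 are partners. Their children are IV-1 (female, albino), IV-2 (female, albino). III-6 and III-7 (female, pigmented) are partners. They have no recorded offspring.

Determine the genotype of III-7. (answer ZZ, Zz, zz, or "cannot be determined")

III-7's phenotype allows ZZ or Zz, and no parent or child forces a single allele at both positions; consistent genotype assignments exist with III-7 as ZZ or Zz.

cannot be determined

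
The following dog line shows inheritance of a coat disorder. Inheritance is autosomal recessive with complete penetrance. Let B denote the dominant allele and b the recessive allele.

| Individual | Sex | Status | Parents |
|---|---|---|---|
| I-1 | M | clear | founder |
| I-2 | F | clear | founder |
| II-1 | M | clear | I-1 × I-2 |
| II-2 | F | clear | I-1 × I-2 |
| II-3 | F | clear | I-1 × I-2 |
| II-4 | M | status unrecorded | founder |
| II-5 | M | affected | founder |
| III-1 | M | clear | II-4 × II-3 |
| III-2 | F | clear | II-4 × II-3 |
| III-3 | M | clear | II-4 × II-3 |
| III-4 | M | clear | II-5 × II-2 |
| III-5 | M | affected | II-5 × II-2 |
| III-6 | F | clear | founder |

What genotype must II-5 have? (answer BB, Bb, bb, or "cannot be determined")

bb

II-5 is affected, so II-5 is bb.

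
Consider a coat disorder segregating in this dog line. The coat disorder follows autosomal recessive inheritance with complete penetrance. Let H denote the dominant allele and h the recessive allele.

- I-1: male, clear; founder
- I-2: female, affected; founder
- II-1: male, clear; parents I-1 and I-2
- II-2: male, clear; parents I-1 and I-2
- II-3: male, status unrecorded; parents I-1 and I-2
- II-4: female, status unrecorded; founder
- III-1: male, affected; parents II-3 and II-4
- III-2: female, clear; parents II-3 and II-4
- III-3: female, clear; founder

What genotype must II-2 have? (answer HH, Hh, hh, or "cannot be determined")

From phenotype alone, II-2 is HH or Hh.
II-2 is clear so carries H and received h from I-2 (hh), so II-2 is Hh.

Hh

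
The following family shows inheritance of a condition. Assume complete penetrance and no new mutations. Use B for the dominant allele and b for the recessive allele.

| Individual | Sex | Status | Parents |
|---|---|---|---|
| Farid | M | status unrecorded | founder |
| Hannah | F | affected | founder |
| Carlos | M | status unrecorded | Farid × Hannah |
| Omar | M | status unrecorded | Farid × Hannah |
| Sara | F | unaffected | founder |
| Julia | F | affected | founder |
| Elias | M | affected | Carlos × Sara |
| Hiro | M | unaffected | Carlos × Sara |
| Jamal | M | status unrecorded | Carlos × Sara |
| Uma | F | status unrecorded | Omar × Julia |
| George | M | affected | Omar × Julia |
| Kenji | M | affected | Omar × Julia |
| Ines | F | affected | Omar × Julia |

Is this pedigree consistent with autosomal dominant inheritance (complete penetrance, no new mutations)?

Yes

A consistent assignment under autosomal dominant exists: Farid BB, Hannah Bb, Carlos Bb, Omar BB, Sara bb, Julia BB, Elias Bb, Hiro bb, Jamal Bb, Uma BB, George BB, Kenji BB, Ines BB.
In this assignment every recorded phenotype matches its genotype and every non-founder's genotype is obtainable from its parents' genotypes, so the pedigree is consistent.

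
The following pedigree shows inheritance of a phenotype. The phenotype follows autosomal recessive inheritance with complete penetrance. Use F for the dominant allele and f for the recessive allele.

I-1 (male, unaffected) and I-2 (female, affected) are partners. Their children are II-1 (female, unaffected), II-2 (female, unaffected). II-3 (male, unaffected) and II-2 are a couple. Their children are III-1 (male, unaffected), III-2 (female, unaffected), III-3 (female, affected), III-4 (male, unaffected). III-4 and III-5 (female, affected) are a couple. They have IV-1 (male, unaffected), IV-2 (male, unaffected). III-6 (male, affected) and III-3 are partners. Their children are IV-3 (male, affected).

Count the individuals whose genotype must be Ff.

Obligate heterozygotes: II-1 is unaffected so carries F and received f from I-2 (ff), so II-1 is Ff; II-2 is unaffected so carries F and received f from I-2 (ff), so II-2 is Ff; II-3 is unaffected so carries F and passed f to III-3 (ff), so II-3 is Ff; IV-1 is unaffected so carries F and received f from III-5 (ff), so IV-1 is Ff; IV-2 is unaffected so carries F and received f from III-5 (ff), so IV-2 is Ff.
Every other individual is either homozygous by phenotype or has at least one consistent homozygous assignment, so the count is 5.

5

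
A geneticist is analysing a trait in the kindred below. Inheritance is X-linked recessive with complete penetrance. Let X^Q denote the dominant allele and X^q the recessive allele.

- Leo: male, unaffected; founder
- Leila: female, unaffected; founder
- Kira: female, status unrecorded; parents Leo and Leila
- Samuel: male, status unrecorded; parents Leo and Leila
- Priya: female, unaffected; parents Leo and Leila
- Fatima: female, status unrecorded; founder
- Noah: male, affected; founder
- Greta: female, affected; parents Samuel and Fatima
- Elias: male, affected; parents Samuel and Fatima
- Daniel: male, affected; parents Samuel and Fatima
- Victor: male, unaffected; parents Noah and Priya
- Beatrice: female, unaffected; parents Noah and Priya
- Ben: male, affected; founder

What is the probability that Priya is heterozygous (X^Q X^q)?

1/5

Leo is unaffected, so Leo is X^Q Y.
Leila is unaffected so carries Q and passed q to Samuel (X^q Y), so Leila is X^Q X^q.
Their cross gives offspring ratios 1/2 X^Q X^Q : 1/2 X^Q X^q. Conditioning on Priya being unaffected, P(X^Q X^q) = 1/2 / 1 = 1/2 before taking Priya's own offspring into account.
Noah is affected, so Noah is X^q Y.
Now use Priya's offspring. Probability of each recorded status — unaffected son Victor: 1/2 if Priya is X^Q X^q, 1 if X^Q X^Q; unaffected daughter Beatrice: 1/2 if Priya is X^Q X^q, 1 if X^Q X^Q.
Bayes: P(X^Q X^q) = 1/2·1/4 / (1/2·1/4 + 1/2·1) = 1/5.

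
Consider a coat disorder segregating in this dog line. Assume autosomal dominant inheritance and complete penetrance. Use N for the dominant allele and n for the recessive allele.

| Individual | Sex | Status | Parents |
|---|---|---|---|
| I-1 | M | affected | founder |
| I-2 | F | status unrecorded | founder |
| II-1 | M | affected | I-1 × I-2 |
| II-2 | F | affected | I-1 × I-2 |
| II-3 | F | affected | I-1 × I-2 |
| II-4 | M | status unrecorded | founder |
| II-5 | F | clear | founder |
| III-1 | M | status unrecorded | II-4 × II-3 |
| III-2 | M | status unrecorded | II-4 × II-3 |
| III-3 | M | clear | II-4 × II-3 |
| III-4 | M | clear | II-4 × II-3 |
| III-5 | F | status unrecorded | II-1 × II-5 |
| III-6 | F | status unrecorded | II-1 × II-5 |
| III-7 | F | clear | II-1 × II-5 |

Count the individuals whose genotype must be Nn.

Obligate heterozygotes: II-1 is affected so carries N and passed n to III-7 (nn), so II-1 is Nn; II-3 is affected so carries N and passed n to III-3 (nn), so II-3 is Nn.
Every other individual is either homozygous by phenotype or has at least one consistent homozygous assignment, so the count is 2.

2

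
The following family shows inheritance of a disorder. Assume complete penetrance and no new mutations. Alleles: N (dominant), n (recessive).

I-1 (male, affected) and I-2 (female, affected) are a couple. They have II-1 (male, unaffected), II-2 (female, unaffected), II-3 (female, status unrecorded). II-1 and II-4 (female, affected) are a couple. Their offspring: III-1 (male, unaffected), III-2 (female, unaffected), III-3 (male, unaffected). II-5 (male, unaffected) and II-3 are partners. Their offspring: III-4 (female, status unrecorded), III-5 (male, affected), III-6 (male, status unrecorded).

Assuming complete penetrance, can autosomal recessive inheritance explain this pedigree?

No

Under autosomal recessive, II-1 (unaffected, male) cannot arise from I-1 (affected) × I-2 (affected).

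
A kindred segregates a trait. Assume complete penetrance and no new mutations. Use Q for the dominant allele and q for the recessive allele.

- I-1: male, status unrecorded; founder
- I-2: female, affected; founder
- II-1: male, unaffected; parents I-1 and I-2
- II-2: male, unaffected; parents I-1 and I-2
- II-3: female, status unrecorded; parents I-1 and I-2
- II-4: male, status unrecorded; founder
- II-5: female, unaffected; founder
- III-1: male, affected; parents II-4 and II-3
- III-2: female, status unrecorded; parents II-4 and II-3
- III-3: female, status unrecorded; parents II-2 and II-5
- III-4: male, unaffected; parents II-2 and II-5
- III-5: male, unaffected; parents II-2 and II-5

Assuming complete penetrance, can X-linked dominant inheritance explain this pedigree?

A consistent assignment under X-linked dominant exists: I-1 X^Q Y, I-2 X^Q X^q, II-1 X^q Y, II-2 X^q Y, II-3 X^Q X^Q, II-4 X^Q Y, II-5 X^q X^q, III-1 X^Q Y, III-2 X^Q X^Q, III-3 X^q X^q, III-4 X^q Y, III-5 X^q Y.
In this assignment every recorded phenotype matches its genotype and every non-founder's genotype is obtainable from its parents' genotypes, so the pedigree is consistent.

Yes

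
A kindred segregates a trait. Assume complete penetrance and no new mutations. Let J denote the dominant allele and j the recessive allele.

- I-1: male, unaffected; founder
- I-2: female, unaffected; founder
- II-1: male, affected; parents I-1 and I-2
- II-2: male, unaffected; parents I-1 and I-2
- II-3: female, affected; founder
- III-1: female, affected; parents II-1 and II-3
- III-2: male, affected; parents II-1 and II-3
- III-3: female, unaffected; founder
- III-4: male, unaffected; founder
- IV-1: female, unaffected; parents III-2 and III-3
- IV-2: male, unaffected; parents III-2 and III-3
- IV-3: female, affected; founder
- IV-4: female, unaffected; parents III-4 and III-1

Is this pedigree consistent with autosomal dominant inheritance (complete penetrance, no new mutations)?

Under autosomal dominant, II-1 (affected, male) cannot arise from I-1 (unaffected) × I-2 (unaffected).

No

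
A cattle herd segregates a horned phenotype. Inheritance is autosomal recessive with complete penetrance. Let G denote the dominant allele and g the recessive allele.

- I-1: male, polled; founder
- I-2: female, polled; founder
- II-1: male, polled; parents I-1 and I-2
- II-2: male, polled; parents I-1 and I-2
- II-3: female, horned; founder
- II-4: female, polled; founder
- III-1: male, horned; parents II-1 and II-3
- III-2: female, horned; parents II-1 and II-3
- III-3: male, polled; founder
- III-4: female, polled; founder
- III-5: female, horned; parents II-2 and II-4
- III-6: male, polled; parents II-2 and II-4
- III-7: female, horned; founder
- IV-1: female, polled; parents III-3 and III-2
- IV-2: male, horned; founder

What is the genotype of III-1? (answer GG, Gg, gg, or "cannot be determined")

III-1 is horned, so III-1 is gg.

gg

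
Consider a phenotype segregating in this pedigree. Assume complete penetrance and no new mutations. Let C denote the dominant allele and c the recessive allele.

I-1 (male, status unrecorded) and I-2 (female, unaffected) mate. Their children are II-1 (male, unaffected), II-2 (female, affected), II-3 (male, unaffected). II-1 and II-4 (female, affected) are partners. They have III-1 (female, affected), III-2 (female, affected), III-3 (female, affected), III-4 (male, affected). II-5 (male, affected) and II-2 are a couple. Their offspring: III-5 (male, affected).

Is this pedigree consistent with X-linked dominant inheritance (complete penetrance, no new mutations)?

Yes

A consistent assignment under X-linked dominant exists: I-1 X^C Y, I-2 X^c X^c, II-1 X^c Y, II-2 X^C X^c, II-3 X^c Y, II-4 X^C X^C, II-5 X^C Y, III-1 X^C X^c, III-2 X^C X^c, III-3 X^C X^c, III-4 X^C Y, III-5 X^C Y.
In this assignment every recorded phenotype matches its genotype and every non-founder's genotype is obtainable from its parents' genotypes, so the pedigree is consistent.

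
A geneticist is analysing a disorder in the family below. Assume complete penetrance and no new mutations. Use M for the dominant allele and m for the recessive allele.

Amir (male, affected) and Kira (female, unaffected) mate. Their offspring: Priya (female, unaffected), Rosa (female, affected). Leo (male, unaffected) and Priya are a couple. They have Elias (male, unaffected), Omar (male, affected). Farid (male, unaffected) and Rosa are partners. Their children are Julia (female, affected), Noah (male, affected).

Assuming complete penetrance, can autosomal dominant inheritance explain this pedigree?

Under autosomal dominant, Omar (affected, male) cannot arise from Leo (unaffected) × Priya (unaffected).

No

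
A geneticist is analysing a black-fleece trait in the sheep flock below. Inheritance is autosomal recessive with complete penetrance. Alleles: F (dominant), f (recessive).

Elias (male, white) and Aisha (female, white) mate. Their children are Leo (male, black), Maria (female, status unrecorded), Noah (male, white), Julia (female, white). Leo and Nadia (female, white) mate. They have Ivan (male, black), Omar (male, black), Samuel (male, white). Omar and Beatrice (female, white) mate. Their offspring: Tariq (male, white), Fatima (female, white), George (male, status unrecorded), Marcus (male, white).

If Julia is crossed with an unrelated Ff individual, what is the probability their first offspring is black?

Elias is white so carries F and passed f to Leo (ff), so Elias is Ff.
Aisha is white so carries F and passed f to Leo (ff), so Aisha is Ff.
Julia is a white offspring of Elias (Ff) × Aisha (Ff), whose cross gives 1/4 FF : 1/2 Ff : 1/4 ff; conditioning on being white, Julia is FF with probability 1/3, Ff with probability 2/3.
Summing over parental genotype combinations, P(offspring is black) = 2/3·1/4 = 1/6.

1/6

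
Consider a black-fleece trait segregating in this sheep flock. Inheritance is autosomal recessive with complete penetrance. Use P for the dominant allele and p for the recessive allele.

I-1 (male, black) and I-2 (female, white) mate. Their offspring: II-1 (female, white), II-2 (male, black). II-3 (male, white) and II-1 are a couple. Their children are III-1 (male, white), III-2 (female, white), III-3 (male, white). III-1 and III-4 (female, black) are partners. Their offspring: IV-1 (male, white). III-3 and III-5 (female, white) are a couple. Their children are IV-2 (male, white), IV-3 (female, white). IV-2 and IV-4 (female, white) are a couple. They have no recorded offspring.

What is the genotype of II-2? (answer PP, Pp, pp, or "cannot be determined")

II-2 is black, so II-2 is pp.

pp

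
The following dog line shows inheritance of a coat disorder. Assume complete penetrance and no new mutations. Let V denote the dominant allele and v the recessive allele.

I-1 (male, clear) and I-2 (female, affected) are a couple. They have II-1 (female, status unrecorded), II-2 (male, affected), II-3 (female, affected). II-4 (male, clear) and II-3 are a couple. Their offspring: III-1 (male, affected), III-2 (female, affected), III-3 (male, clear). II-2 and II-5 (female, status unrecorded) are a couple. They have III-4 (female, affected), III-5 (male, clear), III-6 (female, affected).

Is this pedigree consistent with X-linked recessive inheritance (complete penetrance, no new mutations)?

No

Under X-linked recessive, II-3 (affected, female) cannot arise from I-1 (clear) × I-2 (affected).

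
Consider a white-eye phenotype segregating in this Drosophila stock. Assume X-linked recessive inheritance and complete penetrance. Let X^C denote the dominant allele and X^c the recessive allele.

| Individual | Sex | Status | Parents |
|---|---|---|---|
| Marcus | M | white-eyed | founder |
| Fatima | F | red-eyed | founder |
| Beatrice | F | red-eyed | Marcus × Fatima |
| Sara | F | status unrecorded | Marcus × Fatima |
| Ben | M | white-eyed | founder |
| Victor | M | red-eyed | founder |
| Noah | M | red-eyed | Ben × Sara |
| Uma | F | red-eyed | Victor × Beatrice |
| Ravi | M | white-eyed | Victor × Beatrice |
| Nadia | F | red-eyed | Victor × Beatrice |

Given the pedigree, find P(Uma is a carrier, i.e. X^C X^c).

1/2

Victor is red-eyed, so Victor is X^C Y.
Beatrice is red-eyed so carries C and received c from Marcus (X^c Y), so Beatrice is X^C X^c.
Their cross gives offspring ratios 1/2 X^C X^C : 1/2 X^C X^c. Conditioning on Uma being red-eyed, P(X^C X^c) = 1/2 / 1 = 1/2.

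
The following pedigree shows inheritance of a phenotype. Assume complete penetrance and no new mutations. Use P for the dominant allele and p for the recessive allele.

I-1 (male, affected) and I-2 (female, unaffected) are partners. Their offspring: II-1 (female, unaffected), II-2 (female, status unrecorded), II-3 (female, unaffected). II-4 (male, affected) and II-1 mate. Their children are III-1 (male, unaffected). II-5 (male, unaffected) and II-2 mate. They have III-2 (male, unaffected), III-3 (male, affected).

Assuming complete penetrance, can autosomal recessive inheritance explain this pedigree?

Yes

A consistent assignment under autosomal recessive exists: I-1 pp, I-2 PP, II-1 Pp, II-2 Pp, II-3 Pp, II-4 pp, II-5 Pp, III-1 Pp, III-2 PP, III-3 pp.
In this assignment every recorded phenotype matches its genotype and every non-founder's genotype is obtainable from its parents' genotypes, so the pedigree is consistent.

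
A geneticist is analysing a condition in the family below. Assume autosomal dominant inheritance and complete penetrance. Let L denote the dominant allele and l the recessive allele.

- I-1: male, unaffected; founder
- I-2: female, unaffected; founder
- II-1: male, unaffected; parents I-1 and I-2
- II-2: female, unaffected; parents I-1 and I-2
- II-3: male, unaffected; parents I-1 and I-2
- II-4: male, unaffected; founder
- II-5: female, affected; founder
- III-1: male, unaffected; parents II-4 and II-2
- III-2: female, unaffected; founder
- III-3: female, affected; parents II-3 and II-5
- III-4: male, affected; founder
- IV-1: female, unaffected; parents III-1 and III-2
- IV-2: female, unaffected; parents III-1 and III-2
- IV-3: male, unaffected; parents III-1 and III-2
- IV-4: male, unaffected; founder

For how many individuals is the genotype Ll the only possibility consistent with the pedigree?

Obligate heterozygotes: III-3 is affected so carries L and received l from II-3 (ll), so III-3 is Ll.
Every other individual is either homozygous by phenotype or has at least one consistent homozygous assignment, so the count is 1.

1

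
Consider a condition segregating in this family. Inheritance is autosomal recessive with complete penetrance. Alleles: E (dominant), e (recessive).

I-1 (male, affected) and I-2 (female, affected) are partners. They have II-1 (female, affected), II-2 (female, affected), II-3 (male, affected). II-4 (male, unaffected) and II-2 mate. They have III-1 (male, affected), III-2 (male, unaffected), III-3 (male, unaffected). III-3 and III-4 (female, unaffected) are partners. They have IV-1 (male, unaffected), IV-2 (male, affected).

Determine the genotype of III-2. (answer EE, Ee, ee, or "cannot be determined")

From phenotype alone, III-2 is EE or Ee.
III-2 is unaffected so carries E and received e from II-2 (ee), so III-2 is Ee.

Ee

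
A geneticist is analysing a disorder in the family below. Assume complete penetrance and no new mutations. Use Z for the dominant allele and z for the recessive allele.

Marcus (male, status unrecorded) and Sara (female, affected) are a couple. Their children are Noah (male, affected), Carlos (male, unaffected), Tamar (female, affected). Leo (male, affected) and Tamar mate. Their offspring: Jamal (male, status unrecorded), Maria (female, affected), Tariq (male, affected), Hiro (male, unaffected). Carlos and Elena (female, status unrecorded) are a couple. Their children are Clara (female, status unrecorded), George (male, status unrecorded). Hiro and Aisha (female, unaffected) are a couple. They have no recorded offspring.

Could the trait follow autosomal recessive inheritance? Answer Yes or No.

No

Under autosomal recessive, Hiro (unaffected, male) cannot arise from Leo (affected) × Tamar (affected).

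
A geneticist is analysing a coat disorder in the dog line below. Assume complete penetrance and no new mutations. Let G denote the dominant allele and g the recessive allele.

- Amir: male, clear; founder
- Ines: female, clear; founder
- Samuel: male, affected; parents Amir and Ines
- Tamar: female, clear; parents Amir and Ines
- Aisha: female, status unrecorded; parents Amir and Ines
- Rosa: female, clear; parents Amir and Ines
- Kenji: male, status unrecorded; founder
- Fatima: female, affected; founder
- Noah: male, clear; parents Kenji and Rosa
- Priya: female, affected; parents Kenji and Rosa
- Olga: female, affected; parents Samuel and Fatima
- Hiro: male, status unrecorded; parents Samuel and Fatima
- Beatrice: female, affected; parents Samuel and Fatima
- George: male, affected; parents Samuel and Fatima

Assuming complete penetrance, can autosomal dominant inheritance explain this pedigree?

Under autosomal dominant, Samuel (affected, male) cannot arise from Amir (clear) × Ines (clear).

No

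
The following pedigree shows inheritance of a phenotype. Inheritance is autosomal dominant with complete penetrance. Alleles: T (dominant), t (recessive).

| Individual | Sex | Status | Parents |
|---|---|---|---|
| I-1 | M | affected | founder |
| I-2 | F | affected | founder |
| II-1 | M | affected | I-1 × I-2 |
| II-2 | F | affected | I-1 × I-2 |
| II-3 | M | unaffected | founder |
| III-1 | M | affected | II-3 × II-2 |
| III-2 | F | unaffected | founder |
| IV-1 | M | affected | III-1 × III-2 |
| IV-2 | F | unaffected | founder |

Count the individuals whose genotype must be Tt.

Obligate heterozygotes: III-1 is affected so carries T and received t from II-3 (tt), so III-1 is Tt; IV-1 is affected so carries T and received t from III-2 (tt), so IV-1 is Tt.
Every other individual is either homozygous by phenotype or has at least one consistent homozygous assignment, so the count is 2.

2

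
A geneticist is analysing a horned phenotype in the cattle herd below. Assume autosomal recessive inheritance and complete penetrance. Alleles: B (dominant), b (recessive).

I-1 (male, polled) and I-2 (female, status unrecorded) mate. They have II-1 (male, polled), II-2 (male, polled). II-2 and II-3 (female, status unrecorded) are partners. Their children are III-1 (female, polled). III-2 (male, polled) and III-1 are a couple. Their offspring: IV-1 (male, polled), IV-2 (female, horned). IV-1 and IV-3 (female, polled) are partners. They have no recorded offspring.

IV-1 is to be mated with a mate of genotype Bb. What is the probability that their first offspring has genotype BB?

III-2 is polled so carries B and passed b to IV-2 (bb), so III-2 is Bb.
III-1 is polled so carries B and passed b to IV-2 (bb), so III-1 is Bb.
IV-1 is a polled offspring of III-2 (Bb) × III-1 (Bb), whose cross gives 1/4 BB : 1/2 Bb : 1/4 bb; conditioning on being polled, IV-1 is BB with probability 1/3, Bb with probability 2/3.
Summing over parental genotype combinations, P(offspring has genotype BB) = 1/3·1/2 + 2/3·1/4 = 1/3.

1/3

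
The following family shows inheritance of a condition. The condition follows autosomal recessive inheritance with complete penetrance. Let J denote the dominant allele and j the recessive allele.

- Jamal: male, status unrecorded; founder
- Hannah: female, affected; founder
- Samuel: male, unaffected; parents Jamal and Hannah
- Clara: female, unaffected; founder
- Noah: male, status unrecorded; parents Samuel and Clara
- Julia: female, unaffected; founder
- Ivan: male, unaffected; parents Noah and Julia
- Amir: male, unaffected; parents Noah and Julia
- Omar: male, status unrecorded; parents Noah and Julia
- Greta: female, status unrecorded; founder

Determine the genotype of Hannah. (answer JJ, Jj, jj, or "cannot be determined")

jj

Hannah is affected, so Hannah is jj.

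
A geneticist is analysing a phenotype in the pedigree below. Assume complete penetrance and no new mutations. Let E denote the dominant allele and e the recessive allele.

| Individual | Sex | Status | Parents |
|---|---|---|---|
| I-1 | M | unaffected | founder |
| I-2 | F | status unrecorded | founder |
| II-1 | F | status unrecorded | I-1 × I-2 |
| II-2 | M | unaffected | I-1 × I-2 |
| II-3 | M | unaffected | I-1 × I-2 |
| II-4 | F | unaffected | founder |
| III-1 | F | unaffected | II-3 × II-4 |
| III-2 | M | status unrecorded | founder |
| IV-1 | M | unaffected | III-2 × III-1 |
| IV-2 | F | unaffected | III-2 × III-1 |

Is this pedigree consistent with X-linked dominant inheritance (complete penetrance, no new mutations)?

A consistent assignment under X-linked dominant exists: I-1 X^e Y, I-2 X^E X^e, II-1 X^E X^e, II-2 X^e Y, II-3 X^e Y, II-4 X^e X^e, III-1 X^e X^e, III-2 X^e Y, IV-1 X^e Y, IV-2 X^e X^e.
In this assignment every recorded phenotype matches its genotype and every non-founder's genotype is obtainable from its parents' genotypes, so the pedigree is consistent.

Yes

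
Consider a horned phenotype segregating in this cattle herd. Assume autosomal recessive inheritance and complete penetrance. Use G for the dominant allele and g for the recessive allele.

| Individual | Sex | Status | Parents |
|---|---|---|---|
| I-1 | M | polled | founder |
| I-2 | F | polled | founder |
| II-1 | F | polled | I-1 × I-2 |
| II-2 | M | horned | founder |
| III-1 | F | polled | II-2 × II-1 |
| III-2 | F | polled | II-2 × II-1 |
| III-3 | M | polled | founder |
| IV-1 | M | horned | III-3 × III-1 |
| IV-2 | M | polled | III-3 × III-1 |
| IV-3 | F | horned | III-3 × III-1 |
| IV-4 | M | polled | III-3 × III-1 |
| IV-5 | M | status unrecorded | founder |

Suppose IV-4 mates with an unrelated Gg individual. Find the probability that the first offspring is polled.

III-3 is polled so carries G and passed g to IV-1 (gg), so III-3 is Gg.
III-1 is polled so carries G and received g from II-2 (gg), so III-1 is Gg.
IV-4 is a polled offspring of III-3 (Gg) × III-1 (Gg), whose cross gives 1/4 GG : 1/2 Gg : 1/4 gg; conditioning on being polled, IV-4 is GG with probability 1/3, Gg with probability 2/3.
Summing over parental genotype combinations, P(offspring is polled) = 1/3·1 + 2/3·3/4 = 5/6.

5/6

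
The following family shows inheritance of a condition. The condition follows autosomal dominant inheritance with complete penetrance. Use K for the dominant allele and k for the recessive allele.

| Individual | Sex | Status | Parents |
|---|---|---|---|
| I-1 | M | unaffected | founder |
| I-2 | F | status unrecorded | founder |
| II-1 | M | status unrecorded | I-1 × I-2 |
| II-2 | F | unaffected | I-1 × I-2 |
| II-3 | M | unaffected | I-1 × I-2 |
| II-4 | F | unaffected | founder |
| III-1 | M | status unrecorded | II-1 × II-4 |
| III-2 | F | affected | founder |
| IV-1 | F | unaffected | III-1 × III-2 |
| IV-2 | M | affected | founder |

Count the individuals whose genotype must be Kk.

Obligate heterozygotes: III-2 is affected so carries K and passed k to IV-1 (kk), so III-2 is Kk.
Every other individual is either homozygous by phenotype or has at least one consistent homozygous assignment, so the count is 1.

1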